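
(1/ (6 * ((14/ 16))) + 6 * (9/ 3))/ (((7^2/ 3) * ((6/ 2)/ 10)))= 3820/ 1029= 3.71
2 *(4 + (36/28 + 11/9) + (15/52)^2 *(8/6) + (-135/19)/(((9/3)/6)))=-6142945/404586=-15.18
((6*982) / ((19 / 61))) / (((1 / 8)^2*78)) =3833728 / 247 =15521.17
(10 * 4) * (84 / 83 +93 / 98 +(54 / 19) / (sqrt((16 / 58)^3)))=319020 / 4067 +3915 * sqrt(58) / 38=863.07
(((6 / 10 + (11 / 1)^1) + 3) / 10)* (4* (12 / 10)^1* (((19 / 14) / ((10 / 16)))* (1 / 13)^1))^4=404010079617024 / 669677353515625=0.60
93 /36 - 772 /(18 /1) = -1451 /36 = -40.31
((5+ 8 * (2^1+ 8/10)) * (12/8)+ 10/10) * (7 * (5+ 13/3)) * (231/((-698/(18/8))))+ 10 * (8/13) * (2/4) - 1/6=-556747753/272220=-2045.21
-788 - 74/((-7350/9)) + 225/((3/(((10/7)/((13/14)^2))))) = -137391941/207025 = -663.65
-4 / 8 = -1 / 2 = -0.50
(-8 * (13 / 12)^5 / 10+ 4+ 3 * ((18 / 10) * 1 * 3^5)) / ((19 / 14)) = 30138283 / 31104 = 968.95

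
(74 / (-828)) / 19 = -37 / 7866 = -0.00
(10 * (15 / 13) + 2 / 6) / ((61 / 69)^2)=734781 / 48373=15.19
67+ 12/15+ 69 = 684/5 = 136.80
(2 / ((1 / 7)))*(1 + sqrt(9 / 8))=28.85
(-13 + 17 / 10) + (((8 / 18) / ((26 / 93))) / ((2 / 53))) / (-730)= -161677 / 14235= -11.36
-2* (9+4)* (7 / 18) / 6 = -91 / 54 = -1.69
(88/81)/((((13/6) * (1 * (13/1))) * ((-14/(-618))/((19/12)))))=86108/31941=2.70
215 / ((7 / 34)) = 7310 / 7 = 1044.29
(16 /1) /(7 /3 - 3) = -24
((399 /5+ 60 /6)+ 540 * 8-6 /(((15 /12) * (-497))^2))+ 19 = 27348836384 /6175225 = 4428.80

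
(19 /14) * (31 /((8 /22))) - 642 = -29473 /56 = -526.30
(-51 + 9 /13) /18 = -109 /39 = -2.79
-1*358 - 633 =-991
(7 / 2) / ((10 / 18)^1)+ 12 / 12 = 73 / 10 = 7.30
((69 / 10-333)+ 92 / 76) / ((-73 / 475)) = 308645 / 146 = 2114.01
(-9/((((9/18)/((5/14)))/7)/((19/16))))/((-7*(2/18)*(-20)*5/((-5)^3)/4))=38475/112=343.53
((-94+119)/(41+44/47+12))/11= 0.04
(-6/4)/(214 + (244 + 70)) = -1/352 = -0.00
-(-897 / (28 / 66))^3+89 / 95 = 9452246563.91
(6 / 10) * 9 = 27 / 5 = 5.40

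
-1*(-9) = 9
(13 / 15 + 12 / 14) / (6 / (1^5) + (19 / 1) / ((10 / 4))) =181 / 1428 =0.13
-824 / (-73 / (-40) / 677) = -22313920 / 73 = -305670.14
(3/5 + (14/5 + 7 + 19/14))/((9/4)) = 1646/315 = 5.23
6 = 6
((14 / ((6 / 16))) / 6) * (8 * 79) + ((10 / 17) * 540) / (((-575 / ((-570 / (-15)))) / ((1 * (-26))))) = 15758944 / 3519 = 4478.24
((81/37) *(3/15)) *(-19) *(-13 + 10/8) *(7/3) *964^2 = 39210947748/185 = 211951068.91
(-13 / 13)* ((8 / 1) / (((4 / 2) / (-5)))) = 20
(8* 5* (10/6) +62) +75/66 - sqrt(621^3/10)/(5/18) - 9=7973/66 - 16767* sqrt(690)/25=-17496.52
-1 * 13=-13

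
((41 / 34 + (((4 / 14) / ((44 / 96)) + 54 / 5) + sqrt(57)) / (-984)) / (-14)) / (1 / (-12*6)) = 11537181 / 1878415 - 3*sqrt(57) / 574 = 6.10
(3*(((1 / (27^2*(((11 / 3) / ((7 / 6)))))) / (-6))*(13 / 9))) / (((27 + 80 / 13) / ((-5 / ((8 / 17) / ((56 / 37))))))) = 703885 / 4603643748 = 0.00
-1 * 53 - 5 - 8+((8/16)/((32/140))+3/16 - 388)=-3613/8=-451.62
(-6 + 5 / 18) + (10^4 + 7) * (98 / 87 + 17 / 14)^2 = 27110139451 / 494508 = 54822.45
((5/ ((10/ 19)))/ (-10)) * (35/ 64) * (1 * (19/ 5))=-2527/ 1280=-1.97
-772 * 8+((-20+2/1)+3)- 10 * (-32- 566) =-211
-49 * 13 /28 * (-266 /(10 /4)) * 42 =508326 /5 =101665.20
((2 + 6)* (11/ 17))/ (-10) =-44/ 85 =-0.52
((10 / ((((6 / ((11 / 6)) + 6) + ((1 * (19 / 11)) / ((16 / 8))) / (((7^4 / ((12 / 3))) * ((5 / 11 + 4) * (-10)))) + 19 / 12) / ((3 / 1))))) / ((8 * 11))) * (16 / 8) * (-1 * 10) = -529420500 / 842952577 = -0.63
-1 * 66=-66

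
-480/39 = -160/13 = -12.31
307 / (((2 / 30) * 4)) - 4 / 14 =32227 / 28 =1150.96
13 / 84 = 0.15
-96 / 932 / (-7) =24 / 1631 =0.01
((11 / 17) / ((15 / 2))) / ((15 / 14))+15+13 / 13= 61508 / 3825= 16.08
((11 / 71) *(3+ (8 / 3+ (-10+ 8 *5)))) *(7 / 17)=8239 / 3621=2.28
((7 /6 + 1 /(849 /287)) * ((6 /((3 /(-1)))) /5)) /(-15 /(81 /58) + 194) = -4599 /1400284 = -0.00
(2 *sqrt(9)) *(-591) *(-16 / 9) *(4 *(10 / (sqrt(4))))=126080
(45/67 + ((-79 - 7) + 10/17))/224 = -0.38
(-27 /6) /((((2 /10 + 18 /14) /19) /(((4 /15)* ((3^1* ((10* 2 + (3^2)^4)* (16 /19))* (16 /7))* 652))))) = -380231955.69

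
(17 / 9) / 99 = 17 / 891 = 0.02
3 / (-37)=-3 / 37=-0.08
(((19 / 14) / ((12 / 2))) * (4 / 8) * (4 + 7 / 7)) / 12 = 95 / 2016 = 0.05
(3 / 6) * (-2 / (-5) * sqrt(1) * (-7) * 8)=-56 / 5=-11.20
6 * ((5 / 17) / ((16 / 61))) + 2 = 1187 / 136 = 8.73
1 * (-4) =-4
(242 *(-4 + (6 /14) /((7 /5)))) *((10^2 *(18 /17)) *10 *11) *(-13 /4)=28186587000 /833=33837439.38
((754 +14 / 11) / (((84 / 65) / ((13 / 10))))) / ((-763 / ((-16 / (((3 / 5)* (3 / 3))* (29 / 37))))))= 519499240 / 15334011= 33.88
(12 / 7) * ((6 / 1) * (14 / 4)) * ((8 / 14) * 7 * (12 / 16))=108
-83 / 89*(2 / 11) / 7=-166 / 6853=-0.02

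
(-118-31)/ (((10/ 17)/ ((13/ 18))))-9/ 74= -1219183/ 6660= -183.06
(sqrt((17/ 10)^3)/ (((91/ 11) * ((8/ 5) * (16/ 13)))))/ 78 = 187 * sqrt(170)/ 1397760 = 0.00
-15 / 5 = -3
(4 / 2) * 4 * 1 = 8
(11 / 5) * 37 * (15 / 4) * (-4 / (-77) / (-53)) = -111 / 371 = -0.30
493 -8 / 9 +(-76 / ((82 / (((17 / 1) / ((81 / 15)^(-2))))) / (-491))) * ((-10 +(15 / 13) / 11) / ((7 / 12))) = -7066361894071 / 1846845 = -3826180.27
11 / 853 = 0.01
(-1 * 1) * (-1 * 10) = 10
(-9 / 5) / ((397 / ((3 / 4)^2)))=-81 / 31760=-0.00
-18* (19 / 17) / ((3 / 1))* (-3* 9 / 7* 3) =9234 / 119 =77.60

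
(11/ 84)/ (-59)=-11/ 4956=-0.00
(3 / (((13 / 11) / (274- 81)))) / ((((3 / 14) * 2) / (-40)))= -594440 / 13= -45726.15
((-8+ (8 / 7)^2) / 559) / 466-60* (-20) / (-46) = -3829265572 / 146788369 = -26.09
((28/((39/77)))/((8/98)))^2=697540921/1521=458606.79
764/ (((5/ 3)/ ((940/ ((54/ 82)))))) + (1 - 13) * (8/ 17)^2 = 1701888656/ 2601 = 654320.90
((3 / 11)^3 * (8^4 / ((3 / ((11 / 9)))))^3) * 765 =5841155522560 / 81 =72113031142.72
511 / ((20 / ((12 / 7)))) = 219 / 5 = 43.80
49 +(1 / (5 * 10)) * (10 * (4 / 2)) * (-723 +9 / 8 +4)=-4763 / 20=-238.15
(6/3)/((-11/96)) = -192/11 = -17.45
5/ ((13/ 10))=3.85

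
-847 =-847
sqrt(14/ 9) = sqrt(14)/ 3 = 1.25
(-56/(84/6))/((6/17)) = -34/3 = -11.33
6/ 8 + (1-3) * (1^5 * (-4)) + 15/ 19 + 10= 19.54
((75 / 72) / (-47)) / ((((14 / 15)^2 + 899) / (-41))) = 76875 / 76129096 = 0.00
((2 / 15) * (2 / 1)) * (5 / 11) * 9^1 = 12 / 11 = 1.09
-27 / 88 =-0.31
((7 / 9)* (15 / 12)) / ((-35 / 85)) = -85 / 36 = -2.36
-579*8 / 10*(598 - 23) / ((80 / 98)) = -652533 / 2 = -326266.50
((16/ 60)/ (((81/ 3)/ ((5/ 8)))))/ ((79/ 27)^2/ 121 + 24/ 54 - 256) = -1089/ 45072118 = -0.00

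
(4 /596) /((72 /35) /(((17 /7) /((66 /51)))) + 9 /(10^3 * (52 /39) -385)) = 822205 /135455751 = 0.01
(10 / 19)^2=100 / 361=0.28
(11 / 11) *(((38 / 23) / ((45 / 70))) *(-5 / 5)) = -2.57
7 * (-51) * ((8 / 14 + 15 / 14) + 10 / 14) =-841.50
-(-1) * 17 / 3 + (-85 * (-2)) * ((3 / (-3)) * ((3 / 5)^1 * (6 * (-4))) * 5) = 36737 / 3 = 12245.67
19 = 19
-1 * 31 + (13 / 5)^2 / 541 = -419106 / 13525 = -30.99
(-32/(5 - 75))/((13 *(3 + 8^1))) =16/5005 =0.00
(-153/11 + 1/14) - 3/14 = -1082/77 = -14.05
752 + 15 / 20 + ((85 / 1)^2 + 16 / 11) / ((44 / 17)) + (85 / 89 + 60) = 77660521 / 21538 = 3605.74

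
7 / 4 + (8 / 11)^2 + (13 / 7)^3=1441677 / 166012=8.68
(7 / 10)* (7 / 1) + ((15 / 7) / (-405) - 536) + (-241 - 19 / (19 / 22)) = -1500859 / 1890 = -794.11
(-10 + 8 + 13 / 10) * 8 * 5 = -28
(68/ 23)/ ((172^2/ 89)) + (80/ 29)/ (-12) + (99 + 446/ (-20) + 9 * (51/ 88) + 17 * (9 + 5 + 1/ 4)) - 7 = 515965269307/ 1627933560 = 316.94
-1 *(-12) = 12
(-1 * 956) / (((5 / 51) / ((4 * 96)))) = -18722304 / 5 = -3744460.80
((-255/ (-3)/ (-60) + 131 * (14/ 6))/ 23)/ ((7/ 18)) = 34.02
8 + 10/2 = 13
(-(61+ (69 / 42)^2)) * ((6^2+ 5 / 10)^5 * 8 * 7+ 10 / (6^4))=-29350526883040495 / 127008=-231091953916.61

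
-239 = -239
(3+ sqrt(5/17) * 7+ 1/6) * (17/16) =323/96+ 7 * sqrt(85)/16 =7.40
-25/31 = -0.81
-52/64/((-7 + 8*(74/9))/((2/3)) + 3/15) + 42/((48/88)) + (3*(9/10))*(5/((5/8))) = 10454569/106040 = 98.59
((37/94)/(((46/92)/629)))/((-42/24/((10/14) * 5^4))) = -290912500/2303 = -126318.93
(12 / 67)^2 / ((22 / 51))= 3672 / 49379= 0.07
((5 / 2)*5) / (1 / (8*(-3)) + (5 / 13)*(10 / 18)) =11700 / 161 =72.67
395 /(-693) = -395 /693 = -0.57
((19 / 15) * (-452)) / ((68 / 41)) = -88027 / 255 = -345.20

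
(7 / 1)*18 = 126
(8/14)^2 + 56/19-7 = -3469/931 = -3.73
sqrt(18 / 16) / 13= 3 * sqrt(2) / 52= 0.08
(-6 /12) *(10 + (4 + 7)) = -21 /2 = -10.50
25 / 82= 0.30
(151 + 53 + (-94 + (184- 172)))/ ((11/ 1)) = 122/ 11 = 11.09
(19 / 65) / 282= 19 / 18330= 0.00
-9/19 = -0.47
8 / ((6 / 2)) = 8 / 3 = 2.67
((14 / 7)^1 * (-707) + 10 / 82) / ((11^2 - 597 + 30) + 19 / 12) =3.18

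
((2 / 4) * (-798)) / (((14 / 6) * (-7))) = 24.43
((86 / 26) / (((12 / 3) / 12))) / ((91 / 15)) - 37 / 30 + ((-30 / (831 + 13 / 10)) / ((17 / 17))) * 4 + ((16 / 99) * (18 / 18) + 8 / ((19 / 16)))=189349098457 / 26457901470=7.16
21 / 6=7 / 2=3.50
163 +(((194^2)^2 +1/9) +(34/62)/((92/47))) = 36357917549255/25668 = 1416468659.39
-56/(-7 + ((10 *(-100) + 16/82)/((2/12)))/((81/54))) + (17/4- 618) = -57605263/93860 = -613.74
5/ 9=0.56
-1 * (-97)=97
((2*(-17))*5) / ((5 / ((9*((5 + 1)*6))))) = -11016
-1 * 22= -22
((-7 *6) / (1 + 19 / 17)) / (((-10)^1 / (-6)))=-119 / 10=-11.90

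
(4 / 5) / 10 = 0.08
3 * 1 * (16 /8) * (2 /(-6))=-2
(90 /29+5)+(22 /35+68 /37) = 396951 /37555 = 10.57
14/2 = 7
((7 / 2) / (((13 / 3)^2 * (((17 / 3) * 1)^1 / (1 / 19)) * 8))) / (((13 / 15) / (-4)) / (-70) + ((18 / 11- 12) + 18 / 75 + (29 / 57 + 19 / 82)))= -44750475 / 1939772322046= -0.00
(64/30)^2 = 1024/225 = 4.55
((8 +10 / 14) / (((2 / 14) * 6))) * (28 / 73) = 854 / 219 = 3.90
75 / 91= 0.82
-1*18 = -18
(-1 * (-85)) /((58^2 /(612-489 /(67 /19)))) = 2695605 /225388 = 11.96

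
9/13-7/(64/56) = -5.43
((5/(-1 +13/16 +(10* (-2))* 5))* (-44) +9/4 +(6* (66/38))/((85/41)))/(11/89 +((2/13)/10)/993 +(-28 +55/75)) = -37565777226107/107643083642948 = -0.35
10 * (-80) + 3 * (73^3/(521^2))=-215985749/271441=-795.70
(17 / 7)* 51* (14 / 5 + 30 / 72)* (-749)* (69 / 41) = -502197.06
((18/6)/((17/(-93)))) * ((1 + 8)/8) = -2511/136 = -18.46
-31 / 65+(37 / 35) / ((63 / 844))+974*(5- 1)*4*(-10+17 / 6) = -3201067787 / 28665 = -111671.65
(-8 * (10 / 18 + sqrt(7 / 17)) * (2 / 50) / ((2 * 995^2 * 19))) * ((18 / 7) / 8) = -9 * sqrt(119) / 55961163125 - 1 / 658366625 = -0.00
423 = 423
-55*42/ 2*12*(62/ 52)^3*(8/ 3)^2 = -167057.41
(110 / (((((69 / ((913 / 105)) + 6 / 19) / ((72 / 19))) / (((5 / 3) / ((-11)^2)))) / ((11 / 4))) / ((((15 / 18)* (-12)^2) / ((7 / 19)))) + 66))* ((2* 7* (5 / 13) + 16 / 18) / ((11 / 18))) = 27780432000 / 1628020901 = 17.06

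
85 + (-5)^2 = 110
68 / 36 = 17 / 9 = 1.89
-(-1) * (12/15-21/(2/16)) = -836/5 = -167.20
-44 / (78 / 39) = -22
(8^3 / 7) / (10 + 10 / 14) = 512 / 75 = 6.83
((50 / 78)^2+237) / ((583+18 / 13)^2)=361102 / 519429681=0.00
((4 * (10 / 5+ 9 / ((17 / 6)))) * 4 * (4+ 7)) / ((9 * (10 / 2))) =15488 / 765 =20.25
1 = 1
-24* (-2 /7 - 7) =1224 /7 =174.86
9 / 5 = 1.80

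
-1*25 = -25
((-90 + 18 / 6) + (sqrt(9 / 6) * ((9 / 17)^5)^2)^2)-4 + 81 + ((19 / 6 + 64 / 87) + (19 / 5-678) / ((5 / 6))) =-7205575394850560630319367038862 / 8839703309458470236223482175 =-815.14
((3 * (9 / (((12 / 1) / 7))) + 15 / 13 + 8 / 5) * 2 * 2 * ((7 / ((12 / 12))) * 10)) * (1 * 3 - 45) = -2828868 / 13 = -217605.23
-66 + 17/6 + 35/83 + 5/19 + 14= -458735/9462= -48.48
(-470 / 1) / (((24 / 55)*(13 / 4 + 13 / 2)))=-12925 / 117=-110.47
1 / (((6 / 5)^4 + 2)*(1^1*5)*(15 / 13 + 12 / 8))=1625 / 87837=0.02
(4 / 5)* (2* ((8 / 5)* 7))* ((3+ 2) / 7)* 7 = 89.60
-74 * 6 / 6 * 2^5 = -2368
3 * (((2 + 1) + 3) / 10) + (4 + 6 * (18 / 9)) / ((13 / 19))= 25.18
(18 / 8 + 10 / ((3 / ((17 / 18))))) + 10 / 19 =12157 / 2052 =5.92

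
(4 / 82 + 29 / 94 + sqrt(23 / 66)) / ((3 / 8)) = 1836 / 1927 + 4*sqrt(1518) / 99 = 2.53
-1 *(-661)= 661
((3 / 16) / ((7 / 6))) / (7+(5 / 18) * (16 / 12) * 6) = 81 / 4648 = 0.02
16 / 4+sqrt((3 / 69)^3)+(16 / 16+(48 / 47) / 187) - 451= -3919846 / 8789+sqrt(23) / 529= -445.99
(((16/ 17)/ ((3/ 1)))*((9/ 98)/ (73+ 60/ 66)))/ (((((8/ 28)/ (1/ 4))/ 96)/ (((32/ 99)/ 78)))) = 512/ 3773133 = 0.00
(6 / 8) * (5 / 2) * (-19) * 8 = -285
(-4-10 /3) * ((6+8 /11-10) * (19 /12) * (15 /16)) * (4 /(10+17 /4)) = 10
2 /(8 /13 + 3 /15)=2.45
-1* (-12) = 12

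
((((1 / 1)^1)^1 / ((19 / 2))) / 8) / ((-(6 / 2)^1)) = -1 / 228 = -0.00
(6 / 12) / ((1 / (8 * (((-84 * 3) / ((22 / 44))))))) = -2016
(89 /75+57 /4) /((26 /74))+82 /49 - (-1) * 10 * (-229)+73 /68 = -3643933387 /1624350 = -2243.32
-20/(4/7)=-35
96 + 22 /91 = 8758 /91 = 96.24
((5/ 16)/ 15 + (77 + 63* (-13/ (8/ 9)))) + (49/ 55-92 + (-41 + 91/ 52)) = -2573243/ 2640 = -974.71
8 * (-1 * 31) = -248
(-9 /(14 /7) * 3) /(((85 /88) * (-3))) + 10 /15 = 1358 /255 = 5.33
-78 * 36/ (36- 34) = -1404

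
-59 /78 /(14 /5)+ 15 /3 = 5165 /1092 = 4.73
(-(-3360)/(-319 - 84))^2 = 11289600/162409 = 69.51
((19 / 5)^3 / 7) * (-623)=-610451 / 125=-4883.61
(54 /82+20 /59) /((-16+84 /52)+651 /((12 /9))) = 125476 /59606579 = 0.00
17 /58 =0.29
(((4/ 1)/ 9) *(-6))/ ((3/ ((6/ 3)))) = -1.78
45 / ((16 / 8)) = 45 / 2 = 22.50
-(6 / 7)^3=-216 / 343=-0.63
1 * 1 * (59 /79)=59 /79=0.75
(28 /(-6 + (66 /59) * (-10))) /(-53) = 826 /26871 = 0.03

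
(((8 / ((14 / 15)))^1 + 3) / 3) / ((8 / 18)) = 243 / 28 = 8.68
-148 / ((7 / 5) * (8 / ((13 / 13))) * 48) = -185 / 672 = -0.28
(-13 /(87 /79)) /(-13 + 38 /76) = 2054 /2175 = 0.94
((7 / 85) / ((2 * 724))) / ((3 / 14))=49 / 184620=0.00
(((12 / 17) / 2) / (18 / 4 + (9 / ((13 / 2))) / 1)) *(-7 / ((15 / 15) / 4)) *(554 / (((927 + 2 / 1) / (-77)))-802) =382304832 / 268481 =1423.95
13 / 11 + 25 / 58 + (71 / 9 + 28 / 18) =63491 / 5742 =11.06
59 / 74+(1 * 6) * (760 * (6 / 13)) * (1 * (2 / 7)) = 4054649 / 6734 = 602.12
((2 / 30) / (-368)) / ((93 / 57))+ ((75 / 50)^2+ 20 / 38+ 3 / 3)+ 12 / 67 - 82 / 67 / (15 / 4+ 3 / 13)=2383903699 / 653507280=3.65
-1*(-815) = 815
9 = 9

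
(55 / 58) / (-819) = -55 / 47502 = -0.00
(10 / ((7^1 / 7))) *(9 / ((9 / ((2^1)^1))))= 20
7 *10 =70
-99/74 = -1.34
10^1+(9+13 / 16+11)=30.81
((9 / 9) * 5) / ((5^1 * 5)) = 0.20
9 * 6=54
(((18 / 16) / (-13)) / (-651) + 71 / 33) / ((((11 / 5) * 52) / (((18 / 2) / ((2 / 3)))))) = 72109215 / 283995712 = 0.25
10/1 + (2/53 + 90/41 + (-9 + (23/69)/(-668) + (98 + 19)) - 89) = 136007303/4354692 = 31.23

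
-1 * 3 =-3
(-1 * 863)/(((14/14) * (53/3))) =-2589/53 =-48.85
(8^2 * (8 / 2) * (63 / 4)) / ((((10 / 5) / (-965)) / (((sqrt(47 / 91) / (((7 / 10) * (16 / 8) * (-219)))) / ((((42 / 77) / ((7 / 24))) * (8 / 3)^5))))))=4299075 * sqrt(4277) / 15548416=18.08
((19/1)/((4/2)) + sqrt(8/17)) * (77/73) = 154 * sqrt(34)/1241 + 1463/146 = 10.74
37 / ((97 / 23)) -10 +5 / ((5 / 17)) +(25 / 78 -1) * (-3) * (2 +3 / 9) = 155327 / 7566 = 20.53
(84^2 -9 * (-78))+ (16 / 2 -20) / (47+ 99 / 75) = 2342841 / 302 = 7757.75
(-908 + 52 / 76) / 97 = -17239 / 1843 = -9.35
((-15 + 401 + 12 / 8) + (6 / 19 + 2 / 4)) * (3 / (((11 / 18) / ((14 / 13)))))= 5577768 / 2717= 2052.91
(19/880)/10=19/8800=0.00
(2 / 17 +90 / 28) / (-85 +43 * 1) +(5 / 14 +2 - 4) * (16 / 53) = -304781 / 529788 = -0.58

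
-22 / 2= -11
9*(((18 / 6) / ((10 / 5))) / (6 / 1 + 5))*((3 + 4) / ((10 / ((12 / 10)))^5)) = 45927 / 214843750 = 0.00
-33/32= -1.03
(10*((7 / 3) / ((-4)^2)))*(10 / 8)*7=1225 / 96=12.76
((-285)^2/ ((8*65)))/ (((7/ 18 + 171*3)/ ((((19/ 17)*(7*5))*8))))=194452650/ 2042261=95.21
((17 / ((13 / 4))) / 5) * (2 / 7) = 136 / 455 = 0.30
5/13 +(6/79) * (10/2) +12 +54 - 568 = -514769/1027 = -501.24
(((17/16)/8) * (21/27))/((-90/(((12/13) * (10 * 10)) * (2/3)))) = -595/8424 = -0.07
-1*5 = -5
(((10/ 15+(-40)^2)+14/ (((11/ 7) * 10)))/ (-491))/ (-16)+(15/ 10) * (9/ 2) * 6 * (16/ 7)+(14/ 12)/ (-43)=36187386757/ 390168240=92.75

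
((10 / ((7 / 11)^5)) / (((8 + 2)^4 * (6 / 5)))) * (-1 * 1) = -161051 / 20168400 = -0.01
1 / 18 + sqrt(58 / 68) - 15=-269 / 18 + sqrt(986) / 34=-14.02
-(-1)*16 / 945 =16 / 945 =0.02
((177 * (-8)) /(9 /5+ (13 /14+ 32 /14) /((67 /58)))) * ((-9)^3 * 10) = 448270200 /199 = 2252614.07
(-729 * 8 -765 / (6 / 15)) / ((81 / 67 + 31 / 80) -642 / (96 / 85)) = 3459210 / 253189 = 13.66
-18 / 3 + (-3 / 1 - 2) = -11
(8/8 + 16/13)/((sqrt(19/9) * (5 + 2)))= 0.22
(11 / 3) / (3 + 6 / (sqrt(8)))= 22 / 9 -11 * sqrt(2) / 9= 0.72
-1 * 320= -320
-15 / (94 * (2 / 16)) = -60 / 47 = -1.28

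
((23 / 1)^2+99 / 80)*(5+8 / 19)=4369157 / 1520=2874.45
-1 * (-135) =135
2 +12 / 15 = 14 / 5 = 2.80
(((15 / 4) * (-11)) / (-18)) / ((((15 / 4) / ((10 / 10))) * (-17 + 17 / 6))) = -0.04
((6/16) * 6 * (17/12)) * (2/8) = 51/64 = 0.80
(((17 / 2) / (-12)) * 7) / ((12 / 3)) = -119 / 96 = -1.24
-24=-24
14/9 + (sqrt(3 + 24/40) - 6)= -40/9 + 3*sqrt(10)/5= -2.55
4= 4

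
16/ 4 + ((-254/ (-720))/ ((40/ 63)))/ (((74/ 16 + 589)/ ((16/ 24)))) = 5699689/ 1424700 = 4.00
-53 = -53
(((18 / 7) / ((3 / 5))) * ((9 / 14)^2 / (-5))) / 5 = -243 / 3430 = -0.07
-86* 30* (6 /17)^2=-321.38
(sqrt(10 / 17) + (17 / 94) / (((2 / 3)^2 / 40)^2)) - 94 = sqrt(170) / 17 + 64432 / 47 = 1371.66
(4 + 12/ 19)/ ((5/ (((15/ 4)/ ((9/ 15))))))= 110/ 19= 5.79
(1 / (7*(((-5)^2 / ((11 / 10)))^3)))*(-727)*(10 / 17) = -967637 / 185937500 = -0.01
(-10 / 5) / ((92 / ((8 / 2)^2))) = -8 / 23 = -0.35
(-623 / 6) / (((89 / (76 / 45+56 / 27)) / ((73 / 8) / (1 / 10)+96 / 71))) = -23379811 / 57510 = -406.53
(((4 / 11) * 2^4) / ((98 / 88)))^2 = 65536 / 2401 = 27.30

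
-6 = -6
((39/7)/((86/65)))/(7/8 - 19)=-2028/8729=-0.23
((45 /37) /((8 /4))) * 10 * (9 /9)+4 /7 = 1723 /259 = 6.65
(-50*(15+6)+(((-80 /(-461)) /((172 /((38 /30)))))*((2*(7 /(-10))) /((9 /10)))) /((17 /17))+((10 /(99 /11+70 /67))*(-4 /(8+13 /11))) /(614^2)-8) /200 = -906928034850321271 /171441650239160850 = -5.29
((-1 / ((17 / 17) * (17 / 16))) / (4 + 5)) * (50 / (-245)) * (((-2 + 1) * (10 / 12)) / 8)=-50 / 22491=-0.00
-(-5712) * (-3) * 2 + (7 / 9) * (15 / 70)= -205631 / 6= -34271.83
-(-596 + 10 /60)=595.83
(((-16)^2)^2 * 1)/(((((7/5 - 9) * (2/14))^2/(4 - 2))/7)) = 280985600/361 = 778353.46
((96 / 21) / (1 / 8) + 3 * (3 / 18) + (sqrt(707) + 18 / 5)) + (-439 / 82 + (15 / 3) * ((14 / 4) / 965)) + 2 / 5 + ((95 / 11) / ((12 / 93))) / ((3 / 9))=sqrt(707) + 576475175 / 2437204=263.12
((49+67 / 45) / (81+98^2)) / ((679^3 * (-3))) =-2272 / 409300915821525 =-0.00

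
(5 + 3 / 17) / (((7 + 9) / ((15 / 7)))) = 165 / 238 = 0.69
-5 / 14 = -0.36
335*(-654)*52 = -11392680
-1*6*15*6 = -540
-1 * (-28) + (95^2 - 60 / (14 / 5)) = 63221 / 7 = 9031.57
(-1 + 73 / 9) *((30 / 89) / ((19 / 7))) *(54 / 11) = 80640 / 18601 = 4.34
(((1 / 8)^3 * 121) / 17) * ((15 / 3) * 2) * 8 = 1.11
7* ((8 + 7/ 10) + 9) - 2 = 1219/ 10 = 121.90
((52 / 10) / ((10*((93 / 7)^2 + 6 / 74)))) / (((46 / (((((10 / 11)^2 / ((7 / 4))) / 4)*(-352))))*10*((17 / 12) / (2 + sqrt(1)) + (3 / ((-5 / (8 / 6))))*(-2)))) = -40404 / 314720615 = -0.00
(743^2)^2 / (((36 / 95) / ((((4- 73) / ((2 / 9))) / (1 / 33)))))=-65923748055612315 / 8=-8240468506951539.38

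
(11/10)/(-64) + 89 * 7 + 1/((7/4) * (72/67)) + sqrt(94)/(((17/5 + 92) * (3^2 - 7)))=5 * sqrt(94)/954 + 25140107/40320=623.57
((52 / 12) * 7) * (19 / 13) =133 / 3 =44.33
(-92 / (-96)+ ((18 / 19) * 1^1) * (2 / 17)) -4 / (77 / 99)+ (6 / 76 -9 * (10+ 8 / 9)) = -5534609 / 54264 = -101.99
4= 4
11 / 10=1.10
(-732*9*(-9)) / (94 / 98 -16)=-3942.07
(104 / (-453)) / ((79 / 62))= -6448 / 35787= -0.18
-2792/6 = -1396/3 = -465.33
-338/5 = -67.60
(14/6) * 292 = 2044/3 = 681.33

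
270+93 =363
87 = 87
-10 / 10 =-1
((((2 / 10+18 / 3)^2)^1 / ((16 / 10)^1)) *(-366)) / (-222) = 58621 / 1480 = 39.61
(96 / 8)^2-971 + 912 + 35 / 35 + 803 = 889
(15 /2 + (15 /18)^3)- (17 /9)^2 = 2923 /648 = 4.51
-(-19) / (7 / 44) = 836 / 7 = 119.43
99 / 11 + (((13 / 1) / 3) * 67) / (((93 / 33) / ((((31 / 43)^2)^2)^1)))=36.83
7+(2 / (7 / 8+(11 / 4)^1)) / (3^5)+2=63439 / 7047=9.00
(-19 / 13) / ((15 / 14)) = -266 / 195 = -1.36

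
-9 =-9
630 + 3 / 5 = 3153 / 5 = 630.60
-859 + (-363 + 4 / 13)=-15882 / 13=-1221.69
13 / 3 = 4.33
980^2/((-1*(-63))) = 137200/9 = 15244.44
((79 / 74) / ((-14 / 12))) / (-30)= 79 / 2590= 0.03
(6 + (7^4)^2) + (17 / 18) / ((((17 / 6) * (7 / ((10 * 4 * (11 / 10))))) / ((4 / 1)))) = 121061123 / 21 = 5764815.38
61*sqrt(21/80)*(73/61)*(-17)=-1241*sqrt(105)/20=-635.82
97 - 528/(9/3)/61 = 5741/61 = 94.11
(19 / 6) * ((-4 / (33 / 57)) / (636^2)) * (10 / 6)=-1805 / 20022552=-0.00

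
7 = 7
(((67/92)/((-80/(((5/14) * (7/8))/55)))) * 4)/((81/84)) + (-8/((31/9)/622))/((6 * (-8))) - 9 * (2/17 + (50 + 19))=-681928594043/1151979840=-591.96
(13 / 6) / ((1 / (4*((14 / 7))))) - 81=-191 / 3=-63.67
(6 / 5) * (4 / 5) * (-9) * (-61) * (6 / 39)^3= 105408 / 54925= 1.92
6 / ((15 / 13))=5.20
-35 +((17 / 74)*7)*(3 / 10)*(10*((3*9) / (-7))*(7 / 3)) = -5803 / 74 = -78.42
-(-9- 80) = 89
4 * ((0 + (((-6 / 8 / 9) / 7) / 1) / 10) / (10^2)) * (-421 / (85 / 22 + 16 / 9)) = 13893 / 3909500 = 0.00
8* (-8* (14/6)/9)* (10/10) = -16.59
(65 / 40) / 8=0.20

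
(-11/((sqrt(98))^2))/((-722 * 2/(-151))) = -1661/141512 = -0.01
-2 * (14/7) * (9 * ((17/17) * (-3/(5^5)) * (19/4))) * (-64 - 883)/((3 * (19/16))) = -136368/3125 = -43.64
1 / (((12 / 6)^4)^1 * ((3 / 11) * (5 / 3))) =11 / 80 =0.14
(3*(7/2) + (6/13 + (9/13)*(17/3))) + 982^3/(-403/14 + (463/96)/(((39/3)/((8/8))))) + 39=-215089759763217/6454006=-33326550.95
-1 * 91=-91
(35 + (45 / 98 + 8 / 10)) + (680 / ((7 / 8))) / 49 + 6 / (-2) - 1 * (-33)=281669 / 3430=82.12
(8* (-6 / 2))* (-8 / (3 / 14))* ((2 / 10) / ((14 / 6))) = 76.80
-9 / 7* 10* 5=-450 / 7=-64.29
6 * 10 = 60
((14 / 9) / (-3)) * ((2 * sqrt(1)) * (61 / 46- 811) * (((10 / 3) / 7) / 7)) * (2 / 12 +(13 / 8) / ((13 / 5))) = 1179425 / 26082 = 45.22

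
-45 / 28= -1.61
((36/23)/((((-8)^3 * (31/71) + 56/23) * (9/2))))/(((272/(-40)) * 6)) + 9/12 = 690601/920754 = 0.75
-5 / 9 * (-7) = 35 / 9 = 3.89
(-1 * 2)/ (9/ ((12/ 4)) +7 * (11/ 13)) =-13/ 58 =-0.22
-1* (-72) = 72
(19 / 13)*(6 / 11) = 114 / 143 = 0.80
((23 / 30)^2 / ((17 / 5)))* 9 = 1.56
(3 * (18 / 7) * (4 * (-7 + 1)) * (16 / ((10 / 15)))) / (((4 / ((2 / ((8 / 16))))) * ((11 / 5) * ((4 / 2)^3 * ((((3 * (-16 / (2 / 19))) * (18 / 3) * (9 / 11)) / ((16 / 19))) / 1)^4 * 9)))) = -106480 / 189540996247513701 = -0.00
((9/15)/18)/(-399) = -1/11970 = -0.00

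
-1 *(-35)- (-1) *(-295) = -260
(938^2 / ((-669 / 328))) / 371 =-1162.73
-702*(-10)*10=70200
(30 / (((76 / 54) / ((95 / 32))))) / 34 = 2025 / 1088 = 1.86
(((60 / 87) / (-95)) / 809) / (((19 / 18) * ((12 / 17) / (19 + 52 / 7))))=-18870 / 59285947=-0.00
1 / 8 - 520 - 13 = -4263 / 8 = -532.88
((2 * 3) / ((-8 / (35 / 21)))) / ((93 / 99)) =-165 / 124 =-1.33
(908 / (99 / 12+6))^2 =13191424 / 3249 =4060.15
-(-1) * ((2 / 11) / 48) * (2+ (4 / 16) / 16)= 43 / 5632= 0.01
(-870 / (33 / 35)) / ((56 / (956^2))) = -165650900 / 11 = -15059172.73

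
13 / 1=13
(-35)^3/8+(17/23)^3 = -521620821/97336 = -5358.97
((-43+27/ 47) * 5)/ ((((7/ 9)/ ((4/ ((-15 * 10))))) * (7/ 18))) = 18.70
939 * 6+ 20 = 5654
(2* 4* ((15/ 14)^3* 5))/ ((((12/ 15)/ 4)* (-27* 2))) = -3125/ 686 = -4.56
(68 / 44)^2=289 / 121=2.39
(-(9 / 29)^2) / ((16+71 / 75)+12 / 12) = -6075 / 1131986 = -0.01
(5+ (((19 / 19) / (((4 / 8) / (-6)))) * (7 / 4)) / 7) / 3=2 / 3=0.67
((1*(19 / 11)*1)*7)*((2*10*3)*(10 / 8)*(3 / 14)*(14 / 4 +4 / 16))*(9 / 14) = 577125 / 1232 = 468.45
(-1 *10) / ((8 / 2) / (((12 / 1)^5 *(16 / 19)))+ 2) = -1990656 / 398135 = -5.00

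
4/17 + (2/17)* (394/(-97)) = -400/1649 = -0.24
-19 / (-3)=19 / 3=6.33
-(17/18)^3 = -4913/5832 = -0.84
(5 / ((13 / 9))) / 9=5 / 13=0.38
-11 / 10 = -1.10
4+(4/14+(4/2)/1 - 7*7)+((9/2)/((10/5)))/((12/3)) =-4721/112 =-42.15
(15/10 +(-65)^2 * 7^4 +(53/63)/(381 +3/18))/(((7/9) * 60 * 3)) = 974393532443/13447560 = 72458.76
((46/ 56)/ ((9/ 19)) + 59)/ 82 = 15305/ 20664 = 0.74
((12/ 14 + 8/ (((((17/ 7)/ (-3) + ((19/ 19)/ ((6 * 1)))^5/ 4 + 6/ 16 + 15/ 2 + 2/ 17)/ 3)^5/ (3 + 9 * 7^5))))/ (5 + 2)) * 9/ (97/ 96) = 19567.23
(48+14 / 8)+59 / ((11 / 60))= 16349 / 44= 371.57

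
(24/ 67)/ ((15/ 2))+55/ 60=3877/ 4020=0.96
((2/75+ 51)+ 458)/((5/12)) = 152708/125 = 1221.66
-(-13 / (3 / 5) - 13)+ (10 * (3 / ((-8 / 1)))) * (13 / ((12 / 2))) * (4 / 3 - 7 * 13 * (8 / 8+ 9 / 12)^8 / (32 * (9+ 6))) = 8019330527 / 50331648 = 159.33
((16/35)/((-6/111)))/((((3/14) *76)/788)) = -116624/285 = -409.21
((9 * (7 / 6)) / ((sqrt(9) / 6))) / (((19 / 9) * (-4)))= -189 / 76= -2.49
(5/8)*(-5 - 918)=-4615/8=-576.88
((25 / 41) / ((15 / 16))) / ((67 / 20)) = 1600 / 8241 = 0.19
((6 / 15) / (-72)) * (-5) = 1 / 36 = 0.03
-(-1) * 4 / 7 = 4 / 7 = 0.57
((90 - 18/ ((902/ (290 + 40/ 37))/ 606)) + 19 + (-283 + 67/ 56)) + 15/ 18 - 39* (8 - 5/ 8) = -2789171521/ 700854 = -3979.68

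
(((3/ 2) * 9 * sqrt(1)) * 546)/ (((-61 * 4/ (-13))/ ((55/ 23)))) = 939.11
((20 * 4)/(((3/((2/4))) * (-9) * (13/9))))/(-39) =40/1521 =0.03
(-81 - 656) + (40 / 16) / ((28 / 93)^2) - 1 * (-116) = -930483 / 1568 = -593.42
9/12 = 3/4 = 0.75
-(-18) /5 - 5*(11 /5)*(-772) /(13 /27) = 1146654 /65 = 17640.83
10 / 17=0.59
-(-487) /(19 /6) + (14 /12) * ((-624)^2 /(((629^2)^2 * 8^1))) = 457385923253178 /2974104216739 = 153.79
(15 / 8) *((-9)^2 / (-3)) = -405 / 8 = -50.62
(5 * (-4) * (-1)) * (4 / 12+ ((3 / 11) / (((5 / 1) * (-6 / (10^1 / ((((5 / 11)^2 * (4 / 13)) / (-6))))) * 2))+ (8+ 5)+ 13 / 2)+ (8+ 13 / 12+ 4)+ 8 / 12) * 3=2272.40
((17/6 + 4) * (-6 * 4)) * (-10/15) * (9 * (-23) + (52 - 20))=-19133.33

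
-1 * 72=-72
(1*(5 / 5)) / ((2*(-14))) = -1 / 28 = -0.04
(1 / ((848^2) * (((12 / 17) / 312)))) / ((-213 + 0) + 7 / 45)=-9945 / 3443789056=-0.00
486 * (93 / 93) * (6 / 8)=729 / 2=364.50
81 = 81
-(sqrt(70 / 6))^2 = -35 / 3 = -11.67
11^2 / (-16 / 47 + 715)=5687 / 33589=0.17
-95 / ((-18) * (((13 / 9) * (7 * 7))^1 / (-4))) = -190 / 637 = -0.30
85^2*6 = 43350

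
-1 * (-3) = 3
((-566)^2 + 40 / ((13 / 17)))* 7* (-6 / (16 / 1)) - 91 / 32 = -349887055 / 416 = -841074.65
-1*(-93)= 93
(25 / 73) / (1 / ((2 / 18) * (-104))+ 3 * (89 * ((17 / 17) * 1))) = 2600 / 2026407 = 0.00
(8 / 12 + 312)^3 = 825293672 / 27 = 30566432.30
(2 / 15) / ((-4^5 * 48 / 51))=-17 / 122880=-0.00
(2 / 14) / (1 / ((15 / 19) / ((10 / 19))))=0.21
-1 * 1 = -1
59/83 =0.71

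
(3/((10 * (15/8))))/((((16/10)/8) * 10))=2/25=0.08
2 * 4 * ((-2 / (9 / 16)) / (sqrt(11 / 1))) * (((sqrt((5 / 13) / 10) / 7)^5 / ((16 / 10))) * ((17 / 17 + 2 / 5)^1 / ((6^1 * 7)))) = -2 * sqrt(286) / 10966718763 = -0.00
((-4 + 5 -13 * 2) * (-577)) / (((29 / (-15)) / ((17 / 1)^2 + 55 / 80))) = -1002898125 / 464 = -2161418.37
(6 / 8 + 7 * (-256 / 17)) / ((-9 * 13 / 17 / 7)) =106.45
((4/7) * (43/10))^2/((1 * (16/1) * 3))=1849/14700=0.13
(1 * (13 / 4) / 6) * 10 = 65 / 12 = 5.42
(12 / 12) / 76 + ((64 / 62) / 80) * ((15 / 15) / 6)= 541 / 35340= 0.02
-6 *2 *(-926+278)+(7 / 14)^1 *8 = 7780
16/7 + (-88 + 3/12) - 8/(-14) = -84.89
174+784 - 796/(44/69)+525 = 2582/11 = 234.73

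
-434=-434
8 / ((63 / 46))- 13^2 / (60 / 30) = -9911 / 126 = -78.66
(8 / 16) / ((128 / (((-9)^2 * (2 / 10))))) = 81 / 1280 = 0.06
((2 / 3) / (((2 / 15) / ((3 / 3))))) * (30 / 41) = 150 / 41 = 3.66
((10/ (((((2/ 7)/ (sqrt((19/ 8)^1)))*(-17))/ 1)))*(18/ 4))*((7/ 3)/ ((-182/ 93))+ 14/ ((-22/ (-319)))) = -1652805*sqrt(38)/ 3536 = -2881.38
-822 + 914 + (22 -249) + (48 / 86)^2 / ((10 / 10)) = -249039 / 1849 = -134.69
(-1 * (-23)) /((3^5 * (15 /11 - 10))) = -253 /23085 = -0.01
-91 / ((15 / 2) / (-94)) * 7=7983.73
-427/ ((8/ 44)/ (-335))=1573495/ 2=786747.50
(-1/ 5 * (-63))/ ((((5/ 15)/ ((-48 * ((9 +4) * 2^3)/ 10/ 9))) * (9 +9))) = -2912/ 25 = -116.48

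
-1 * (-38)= 38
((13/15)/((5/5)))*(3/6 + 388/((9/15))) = 50479/90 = 560.88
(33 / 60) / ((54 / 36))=0.37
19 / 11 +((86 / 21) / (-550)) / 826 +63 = 308758757 / 4770150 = 64.73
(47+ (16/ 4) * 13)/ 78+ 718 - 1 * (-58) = 20209/ 26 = 777.27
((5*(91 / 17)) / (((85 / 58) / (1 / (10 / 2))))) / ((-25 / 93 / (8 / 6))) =-654472 / 36125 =-18.12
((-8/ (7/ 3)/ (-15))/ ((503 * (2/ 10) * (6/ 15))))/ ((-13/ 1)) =-20/ 45773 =-0.00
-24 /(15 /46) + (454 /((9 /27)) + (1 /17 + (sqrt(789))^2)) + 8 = 177264 /85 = 2085.46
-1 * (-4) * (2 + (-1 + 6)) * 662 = 18536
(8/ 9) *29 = 232/ 9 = 25.78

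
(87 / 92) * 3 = 261 / 92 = 2.84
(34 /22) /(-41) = -17 /451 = -0.04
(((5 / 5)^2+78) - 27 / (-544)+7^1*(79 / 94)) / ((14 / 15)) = 32573355 / 357952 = 91.00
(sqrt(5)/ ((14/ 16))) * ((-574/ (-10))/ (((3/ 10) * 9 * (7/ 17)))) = 11152 * sqrt(5)/ 189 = 131.94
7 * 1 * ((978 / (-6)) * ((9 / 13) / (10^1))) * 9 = -92421 / 130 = -710.93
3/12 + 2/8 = 1/2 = 0.50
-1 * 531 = -531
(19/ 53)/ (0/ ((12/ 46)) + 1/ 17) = 323/ 53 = 6.09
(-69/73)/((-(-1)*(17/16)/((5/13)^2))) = -27600/209729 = -0.13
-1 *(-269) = 269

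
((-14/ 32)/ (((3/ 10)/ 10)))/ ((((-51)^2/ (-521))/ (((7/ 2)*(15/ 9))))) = 3191125/ 187272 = 17.04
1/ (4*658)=1/ 2632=0.00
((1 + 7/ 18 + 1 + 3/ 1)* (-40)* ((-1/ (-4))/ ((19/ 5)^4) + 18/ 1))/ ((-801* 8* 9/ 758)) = 1724871616655/ 33821427204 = 51.00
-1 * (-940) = 940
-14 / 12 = -7 / 6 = -1.17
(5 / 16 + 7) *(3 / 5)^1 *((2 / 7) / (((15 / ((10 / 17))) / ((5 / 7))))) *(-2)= -117 / 1666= -0.07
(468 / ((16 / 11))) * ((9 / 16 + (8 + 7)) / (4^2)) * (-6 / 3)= -320463 / 512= -625.90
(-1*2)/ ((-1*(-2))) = -1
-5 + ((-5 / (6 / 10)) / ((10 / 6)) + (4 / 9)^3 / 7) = -9.99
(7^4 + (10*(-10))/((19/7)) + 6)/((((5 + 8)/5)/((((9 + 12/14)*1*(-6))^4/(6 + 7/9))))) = 59531216586791760/36175867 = 1645605800.87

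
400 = 400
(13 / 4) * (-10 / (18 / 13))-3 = -953 / 36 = -26.47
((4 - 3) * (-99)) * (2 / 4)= -99 / 2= -49.50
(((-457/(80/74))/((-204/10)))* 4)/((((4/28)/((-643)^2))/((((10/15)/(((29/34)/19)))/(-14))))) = -132829173679/522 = -254462018.54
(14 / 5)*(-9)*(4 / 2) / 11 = -252 / 55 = -4.58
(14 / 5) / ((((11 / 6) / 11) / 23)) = 1932 / 5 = 386.40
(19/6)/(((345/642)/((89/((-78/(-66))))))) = 1990307/4485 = 443.77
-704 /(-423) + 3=4.66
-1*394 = -394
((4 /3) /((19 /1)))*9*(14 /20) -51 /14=-4257 /1330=-3.20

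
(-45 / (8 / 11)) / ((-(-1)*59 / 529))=-261855 / 472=-554.78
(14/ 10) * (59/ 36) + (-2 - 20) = -3547/ 180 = -19.71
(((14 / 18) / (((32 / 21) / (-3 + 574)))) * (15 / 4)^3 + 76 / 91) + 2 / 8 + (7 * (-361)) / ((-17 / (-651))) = -257892320131 / 3168256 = -81398.83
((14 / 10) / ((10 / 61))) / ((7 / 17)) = 1037 / 50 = 20.74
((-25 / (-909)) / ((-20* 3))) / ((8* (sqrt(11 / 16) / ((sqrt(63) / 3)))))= -0.00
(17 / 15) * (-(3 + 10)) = -14.73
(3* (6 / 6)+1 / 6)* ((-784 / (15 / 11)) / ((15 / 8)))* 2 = -1310848 / 675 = -1942.00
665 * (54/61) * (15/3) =179550/61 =2943.44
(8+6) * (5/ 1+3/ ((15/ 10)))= 98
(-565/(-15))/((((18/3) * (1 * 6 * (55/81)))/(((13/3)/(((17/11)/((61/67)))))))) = 89609/22780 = 3.93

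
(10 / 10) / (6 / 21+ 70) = 7 / 492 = 0.01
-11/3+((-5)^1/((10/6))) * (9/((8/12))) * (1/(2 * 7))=-551/84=-6.56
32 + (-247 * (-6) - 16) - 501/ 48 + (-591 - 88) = 12937/ 16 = 808.56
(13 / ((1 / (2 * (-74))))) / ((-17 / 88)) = 9959.53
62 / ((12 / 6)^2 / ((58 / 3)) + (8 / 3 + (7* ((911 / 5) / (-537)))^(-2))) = 219353099826 / 10793734825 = 20.32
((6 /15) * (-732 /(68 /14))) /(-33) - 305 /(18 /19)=-5387581 /16830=-320.12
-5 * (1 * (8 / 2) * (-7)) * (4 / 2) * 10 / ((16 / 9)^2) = 14175 / 16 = 885.94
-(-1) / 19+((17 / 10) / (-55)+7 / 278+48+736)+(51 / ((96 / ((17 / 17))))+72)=856.58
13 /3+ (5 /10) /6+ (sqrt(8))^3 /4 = 53 /12+ 4 * sqrt(2) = 10.07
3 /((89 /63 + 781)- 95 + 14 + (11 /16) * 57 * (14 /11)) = 1512 /378649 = 0.00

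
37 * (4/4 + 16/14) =555/7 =79.29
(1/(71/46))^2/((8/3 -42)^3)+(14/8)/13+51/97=3448600038683/5222131578716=0.66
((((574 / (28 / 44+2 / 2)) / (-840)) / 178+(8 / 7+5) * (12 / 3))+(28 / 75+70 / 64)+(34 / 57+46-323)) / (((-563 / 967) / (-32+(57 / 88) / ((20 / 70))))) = -29448121933522037 / 2303158233600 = -12785.97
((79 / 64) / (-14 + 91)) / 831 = 79 / 4095168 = 0.00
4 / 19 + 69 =1315 / 19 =69.21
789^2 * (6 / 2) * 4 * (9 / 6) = 11205378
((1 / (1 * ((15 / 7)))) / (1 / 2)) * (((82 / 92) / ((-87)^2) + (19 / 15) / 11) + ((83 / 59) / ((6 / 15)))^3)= 4803089045598109 / 117987586110900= 40.71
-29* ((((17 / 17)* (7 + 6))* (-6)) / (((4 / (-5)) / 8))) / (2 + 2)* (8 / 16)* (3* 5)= -84825 / 2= -42412.50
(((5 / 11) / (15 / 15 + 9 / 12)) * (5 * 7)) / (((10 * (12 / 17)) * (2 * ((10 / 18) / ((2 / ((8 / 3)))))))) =153 / 176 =0.87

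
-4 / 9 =-0.44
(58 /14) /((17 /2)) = 0.49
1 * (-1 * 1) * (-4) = 4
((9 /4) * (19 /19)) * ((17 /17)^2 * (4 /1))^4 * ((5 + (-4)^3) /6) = -5664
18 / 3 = 6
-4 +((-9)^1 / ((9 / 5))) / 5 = -5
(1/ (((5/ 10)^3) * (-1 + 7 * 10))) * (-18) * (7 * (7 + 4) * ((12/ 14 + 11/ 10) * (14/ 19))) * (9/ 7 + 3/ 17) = -12586464/ 37145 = -338.85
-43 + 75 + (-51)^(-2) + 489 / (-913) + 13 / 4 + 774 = 7681862077 / 9498852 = 808.71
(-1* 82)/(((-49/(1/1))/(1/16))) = 41/392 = 0.10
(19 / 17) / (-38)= -1 / 34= -0.03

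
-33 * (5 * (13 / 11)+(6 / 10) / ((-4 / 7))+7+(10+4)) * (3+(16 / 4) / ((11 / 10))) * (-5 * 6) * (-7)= -26163711 / 22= -1189259.59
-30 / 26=-15 / 13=-1.15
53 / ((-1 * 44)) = -53 / 44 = -1.20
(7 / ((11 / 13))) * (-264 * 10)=-21840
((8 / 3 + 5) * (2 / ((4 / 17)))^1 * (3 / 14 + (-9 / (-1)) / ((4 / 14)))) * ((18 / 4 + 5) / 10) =274873 / 140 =1963.38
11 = 11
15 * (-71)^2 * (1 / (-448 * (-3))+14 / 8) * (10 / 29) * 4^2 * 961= 284971888825 / 406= 701901204.00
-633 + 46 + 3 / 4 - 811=-5589 / 4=-1397.25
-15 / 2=-7.50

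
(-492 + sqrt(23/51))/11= -492/11 + sqrt(1173)/561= -44.67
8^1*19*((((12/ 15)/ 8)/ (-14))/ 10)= -19/ 175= -0.11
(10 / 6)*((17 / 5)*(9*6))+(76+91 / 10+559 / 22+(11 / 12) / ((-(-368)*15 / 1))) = 60697061 / 145728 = 416.51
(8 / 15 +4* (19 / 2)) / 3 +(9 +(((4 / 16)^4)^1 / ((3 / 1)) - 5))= 194063 / 11520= 16.85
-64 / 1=-64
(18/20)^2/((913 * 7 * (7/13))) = 1053/4473700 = 0.00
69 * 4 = 276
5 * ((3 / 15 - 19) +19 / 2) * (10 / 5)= -93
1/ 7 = 0.14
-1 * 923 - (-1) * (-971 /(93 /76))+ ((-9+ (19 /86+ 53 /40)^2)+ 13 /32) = -473971056617 /275131200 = -1722.71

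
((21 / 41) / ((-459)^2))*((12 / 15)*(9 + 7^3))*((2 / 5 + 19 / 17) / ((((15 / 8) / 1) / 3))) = 3390464 / 2039509125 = 0.00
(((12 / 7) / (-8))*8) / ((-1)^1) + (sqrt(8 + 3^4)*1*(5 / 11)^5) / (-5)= 12 / 7-625*sqrt(89) / 161051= 1.68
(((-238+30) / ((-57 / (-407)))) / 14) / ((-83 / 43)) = 1820104 / 33117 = 54.96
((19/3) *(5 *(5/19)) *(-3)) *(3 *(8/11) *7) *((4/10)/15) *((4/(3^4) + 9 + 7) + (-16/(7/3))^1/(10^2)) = -3624448/22275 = -162.71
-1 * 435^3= -82312875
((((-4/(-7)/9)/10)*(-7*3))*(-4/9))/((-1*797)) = -8/107595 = -0.00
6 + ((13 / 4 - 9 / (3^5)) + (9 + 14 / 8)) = 539 / 27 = 19.96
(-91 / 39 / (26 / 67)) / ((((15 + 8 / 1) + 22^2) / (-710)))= 166495 / 19773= 8.42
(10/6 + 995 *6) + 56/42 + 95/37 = 5975.57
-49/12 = -4.08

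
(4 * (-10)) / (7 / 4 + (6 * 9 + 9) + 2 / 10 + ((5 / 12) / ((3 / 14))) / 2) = -3600 / 5933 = -0.61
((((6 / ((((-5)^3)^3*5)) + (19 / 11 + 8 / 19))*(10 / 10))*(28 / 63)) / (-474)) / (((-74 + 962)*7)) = -0.00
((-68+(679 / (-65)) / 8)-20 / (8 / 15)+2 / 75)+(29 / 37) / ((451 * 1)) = -13897992299 / 130158600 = -106.78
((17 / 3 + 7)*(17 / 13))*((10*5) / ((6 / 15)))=80750 / 39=2070.51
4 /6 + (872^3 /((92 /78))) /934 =19394375786 /32223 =601879.89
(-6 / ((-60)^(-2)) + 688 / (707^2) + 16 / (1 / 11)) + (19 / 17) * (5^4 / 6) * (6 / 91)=-2365788949523 / 110466629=-21416.32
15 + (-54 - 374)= -413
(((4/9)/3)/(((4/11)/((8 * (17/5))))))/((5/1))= 1496/675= 2.22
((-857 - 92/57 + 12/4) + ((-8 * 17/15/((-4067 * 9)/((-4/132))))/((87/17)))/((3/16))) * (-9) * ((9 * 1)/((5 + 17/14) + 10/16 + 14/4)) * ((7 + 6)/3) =7995161342791792/275253435765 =29046.55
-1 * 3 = -3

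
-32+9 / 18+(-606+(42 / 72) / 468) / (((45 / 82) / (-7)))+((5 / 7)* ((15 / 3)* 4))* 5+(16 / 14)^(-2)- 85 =7685.54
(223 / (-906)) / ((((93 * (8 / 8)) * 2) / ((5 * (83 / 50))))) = -18509 / 1685160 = -0.01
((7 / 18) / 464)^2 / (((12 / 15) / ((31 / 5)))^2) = 47089 / 1116094464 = 0.00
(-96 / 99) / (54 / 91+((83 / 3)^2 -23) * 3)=-91 / 209077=-0.00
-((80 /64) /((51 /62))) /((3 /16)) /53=-1240 /8109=-0.15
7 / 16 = 0.44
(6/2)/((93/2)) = 2/31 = 0.06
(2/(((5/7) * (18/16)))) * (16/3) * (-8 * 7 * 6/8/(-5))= 25088/225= 111.50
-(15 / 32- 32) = 1009 / 32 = 31.53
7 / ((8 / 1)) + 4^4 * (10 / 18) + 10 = 11023 / 72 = 153.10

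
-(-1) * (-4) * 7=-28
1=1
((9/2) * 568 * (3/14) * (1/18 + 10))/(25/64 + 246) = 2467392/110383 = 22.35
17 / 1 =17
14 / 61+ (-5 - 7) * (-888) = 650030 / 61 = 10656.23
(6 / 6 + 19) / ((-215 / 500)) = -2000 / 43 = -46.51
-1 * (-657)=657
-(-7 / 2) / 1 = 7 / 2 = 3.50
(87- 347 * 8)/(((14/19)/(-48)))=1226184/7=175169.14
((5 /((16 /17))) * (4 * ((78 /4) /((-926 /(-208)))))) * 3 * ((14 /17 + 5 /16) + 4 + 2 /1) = 14761305 /7408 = 1992.62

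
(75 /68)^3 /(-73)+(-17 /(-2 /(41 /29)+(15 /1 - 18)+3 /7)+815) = 2689058312763 /3282355648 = 819.25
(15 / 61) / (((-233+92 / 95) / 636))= -906300 / 1344623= -0.67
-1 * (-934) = 934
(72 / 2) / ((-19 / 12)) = -432 / 19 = -22.74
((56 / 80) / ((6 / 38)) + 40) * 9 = 3999 / 10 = 399.90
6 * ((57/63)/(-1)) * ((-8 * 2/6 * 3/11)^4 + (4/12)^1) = -146186/43923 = -3.33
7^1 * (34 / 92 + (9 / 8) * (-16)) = -5677 / 46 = -123.41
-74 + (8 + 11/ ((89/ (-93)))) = -6897/ 89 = -77.49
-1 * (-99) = 99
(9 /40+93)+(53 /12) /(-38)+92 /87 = 259428 /2755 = 94.17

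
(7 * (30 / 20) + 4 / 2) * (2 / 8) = 25 / 8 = 3.12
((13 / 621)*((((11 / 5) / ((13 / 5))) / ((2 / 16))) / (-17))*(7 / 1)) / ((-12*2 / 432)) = 1232 / 1173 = 1.05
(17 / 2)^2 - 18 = 217 / 4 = 54.25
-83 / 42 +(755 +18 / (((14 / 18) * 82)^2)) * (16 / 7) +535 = 7814134915 / 3459498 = 2258.75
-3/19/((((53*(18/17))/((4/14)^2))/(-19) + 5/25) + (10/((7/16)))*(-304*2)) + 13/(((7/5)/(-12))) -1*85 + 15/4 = -192.68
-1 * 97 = -97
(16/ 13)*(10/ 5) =32/ 13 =2.46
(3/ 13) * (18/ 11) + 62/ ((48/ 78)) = 57845/ 572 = 101.13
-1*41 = -41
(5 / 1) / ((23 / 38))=190 / 23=8.26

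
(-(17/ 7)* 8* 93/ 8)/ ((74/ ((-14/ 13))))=1581/ 481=3.29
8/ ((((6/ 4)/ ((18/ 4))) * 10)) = 12/ 5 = 2.40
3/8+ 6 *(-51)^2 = 124851/8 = 15606.38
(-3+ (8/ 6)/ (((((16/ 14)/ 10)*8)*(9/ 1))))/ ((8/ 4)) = -613/ 432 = -1.42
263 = 263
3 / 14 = 0.21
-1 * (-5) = 5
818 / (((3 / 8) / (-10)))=-65440 / 3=-21813.33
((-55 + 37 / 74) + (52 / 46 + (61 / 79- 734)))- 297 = -3937793 / 3634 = -1083.60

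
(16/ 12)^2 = 16/ 9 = 1.78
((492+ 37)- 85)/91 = 444/91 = 4.88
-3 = -3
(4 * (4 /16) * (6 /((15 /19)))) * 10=76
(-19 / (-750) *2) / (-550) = -19 / 206250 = -0.00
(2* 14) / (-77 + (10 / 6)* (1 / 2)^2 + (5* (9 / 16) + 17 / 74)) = -49728 / 130609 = -0.38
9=9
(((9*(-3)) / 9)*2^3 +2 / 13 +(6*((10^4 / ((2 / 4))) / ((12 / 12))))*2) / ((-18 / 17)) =-26517365 / 117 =-226644.15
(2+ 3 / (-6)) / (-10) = -3 / 20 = -0.15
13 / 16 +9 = 157 / 16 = 9.81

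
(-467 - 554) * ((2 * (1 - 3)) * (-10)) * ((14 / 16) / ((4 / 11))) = -393085 / 4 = -98271.25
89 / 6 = 14.83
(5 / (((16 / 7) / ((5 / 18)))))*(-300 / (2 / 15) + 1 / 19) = -7481075 / 5472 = -1367.16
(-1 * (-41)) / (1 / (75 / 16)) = 3075 / 16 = 192.19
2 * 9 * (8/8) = 18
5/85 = 0.06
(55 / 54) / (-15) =-11 / 162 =-0.07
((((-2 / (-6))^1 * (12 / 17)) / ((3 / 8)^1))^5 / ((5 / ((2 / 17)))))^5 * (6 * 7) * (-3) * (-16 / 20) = 76223250190290215815795912064716079366144 / 12052482953723044126058492198998872420742611095671875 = 0.00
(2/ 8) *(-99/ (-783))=11/ 348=0.03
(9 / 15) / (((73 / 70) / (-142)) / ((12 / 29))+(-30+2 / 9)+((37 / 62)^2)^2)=-99141826392 / 4902346960193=-0.02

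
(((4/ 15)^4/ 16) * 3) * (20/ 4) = 16/ 3375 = 0.00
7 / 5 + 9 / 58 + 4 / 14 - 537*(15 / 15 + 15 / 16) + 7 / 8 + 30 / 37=-623058963 / 600880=-1036.91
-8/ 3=-2.67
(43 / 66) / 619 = 43 / 40854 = 0.00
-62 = -62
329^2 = 108241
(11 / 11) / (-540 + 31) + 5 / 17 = 2528 / 8653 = 0.29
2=2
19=19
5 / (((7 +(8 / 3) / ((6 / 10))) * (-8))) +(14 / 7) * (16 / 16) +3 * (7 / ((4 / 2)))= 10255 / 824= 12.45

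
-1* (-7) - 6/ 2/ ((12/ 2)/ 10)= 2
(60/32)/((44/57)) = 855/352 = 2.43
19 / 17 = 1.12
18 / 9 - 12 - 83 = -93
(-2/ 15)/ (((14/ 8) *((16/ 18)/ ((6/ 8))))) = -9/ 140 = -0.06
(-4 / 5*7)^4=614656 / 625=983.45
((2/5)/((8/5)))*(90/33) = 0.68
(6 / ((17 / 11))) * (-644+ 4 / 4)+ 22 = -2474.35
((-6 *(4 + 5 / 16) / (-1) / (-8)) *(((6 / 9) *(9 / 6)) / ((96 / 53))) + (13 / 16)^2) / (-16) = 2305 / 32768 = 0.07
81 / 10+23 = 311 / 10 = 31.10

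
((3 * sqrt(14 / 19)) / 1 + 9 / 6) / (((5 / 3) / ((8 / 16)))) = 9 / 20 + 9 * sqrt(266) / 190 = 1.22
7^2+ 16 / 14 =351 / 7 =50.14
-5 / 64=-0.08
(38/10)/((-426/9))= -57/710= -0.08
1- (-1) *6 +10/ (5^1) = 9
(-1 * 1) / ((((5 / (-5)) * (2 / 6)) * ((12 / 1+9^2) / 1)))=1 / 31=0.03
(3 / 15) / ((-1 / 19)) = -19 / 5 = -3.80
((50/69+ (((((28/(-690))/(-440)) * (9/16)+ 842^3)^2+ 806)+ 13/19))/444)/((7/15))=3328345578888077618710087730737/1935288047616000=1719819219153513.94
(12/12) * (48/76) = 12/19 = 0.63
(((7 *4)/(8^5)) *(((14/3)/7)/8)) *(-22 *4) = -77/12288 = -0.01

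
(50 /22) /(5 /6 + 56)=150 /3751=0.04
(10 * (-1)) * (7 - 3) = -40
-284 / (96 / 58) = -2059 / 12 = -171.58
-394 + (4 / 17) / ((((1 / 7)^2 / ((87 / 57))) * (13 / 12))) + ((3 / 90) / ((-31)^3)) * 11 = -1417632784729 / 3752772270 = -377.76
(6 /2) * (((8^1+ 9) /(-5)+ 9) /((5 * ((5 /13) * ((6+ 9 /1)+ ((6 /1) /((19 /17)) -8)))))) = 20748 /29375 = 0.71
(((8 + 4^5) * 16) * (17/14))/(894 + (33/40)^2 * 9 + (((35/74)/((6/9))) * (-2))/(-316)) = 218799411200/9822699887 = 22.27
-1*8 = -8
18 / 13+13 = 187 / 13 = 14.38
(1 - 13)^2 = 144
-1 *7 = -7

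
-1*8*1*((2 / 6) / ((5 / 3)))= -8 / 5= -1.60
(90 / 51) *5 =150 / 17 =8.82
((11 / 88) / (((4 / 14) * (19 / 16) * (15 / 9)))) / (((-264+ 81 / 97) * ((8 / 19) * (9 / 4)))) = -679 / 765810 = -0.00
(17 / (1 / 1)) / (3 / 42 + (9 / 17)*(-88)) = -4046 / 11071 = -0.37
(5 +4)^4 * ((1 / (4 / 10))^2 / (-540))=-1215 / 16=-75.94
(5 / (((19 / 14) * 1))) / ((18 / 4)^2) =280 / 1539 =0.18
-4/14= -2/7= -0.29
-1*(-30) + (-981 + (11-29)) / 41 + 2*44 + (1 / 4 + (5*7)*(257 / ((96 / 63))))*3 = 23357917 / 1312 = 17803.29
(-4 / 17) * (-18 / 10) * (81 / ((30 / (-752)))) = -365472 / 425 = -859.93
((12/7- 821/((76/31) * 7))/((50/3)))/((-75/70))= 24539/9500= 2.58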